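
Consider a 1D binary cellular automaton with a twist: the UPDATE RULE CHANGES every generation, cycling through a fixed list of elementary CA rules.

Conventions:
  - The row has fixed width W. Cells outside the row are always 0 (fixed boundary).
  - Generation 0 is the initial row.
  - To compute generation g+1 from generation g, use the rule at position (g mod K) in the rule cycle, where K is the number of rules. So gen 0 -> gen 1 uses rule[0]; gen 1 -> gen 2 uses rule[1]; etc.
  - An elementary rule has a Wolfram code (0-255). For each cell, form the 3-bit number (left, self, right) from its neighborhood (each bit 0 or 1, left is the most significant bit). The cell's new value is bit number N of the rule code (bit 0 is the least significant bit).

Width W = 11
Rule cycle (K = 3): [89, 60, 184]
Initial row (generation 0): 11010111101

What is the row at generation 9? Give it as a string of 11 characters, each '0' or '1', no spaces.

Gen 0: 11010111101
Gen 1 (rule 89): 11000100100
Gen 2 (rule 60): 10100110110
Gen 3 (rule 184): 01010101101
Gen 4 (rule 89): 00000001100
Gen 5 (rule 60): 00000001010
Gen 6 (rule 184): 00000000101
Gen 7 (rule 89): 11111110000
Gen 8 (rule 60): 10000001000
Gen 9 (rule 184): 01000000100

Answer: 01000000100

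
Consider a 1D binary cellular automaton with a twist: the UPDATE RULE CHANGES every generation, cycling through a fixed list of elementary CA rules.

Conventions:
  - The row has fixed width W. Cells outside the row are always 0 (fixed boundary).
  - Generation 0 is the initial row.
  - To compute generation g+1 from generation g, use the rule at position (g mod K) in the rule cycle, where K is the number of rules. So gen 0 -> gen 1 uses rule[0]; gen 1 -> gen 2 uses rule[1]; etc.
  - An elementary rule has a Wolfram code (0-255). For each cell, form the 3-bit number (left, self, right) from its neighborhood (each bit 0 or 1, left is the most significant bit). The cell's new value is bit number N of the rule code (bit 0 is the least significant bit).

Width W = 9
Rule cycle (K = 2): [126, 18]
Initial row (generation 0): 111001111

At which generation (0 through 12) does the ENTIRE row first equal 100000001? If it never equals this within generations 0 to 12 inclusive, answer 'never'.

Answer: 8

Derivation:
Gen 0: 111001111
Gen 1 (rule 126): 101111001
Gen 2 (rule 18): 000000110
Gen 3 (rule 126): 000001111
Gen 4 (rule 18): 000010000
Gen 5 (rule 126): 000111000
Gen 6 (rule 18): 001000100
Gen 7 (rule 126): 011101110
Gen 8 (rule 18): 100000001
Gen 9 (rule 126): 110000011
Gen 10 (rule 18): 001000100
Gen 11 (rule 126): 011101110
Gen 12 (rule 18): 100000001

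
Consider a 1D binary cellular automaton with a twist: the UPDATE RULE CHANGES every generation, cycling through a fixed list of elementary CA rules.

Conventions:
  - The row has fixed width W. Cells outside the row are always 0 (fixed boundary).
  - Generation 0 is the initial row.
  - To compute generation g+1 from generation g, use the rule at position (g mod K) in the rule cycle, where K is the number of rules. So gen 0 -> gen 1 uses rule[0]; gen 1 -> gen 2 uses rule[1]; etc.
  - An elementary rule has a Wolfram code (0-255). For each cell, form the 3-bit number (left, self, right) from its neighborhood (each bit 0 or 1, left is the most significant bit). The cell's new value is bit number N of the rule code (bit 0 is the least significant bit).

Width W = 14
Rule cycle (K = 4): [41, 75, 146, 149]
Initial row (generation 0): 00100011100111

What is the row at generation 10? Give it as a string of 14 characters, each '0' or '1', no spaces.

Answer: 11011101001001

Derivation:
Gen 0: 00100011100111
Gen 1 (rule 41): 10001010000100
Gen 2 (rule 75): 00110000111001
Gen 3 (rule 146): 01001001010110
Gen 4 (rule 149): 01101101010001
Gen 5 (rule 41): 01011010100100
Gen 6 (rule 75): 10011000001001
Gen 7 (rule 146): 01100100010110
Gen 8 (rule 149): 00010111010001
Gen 9 (rule 41): 11001100100100
Gen 10 (rule 75): 11011101001001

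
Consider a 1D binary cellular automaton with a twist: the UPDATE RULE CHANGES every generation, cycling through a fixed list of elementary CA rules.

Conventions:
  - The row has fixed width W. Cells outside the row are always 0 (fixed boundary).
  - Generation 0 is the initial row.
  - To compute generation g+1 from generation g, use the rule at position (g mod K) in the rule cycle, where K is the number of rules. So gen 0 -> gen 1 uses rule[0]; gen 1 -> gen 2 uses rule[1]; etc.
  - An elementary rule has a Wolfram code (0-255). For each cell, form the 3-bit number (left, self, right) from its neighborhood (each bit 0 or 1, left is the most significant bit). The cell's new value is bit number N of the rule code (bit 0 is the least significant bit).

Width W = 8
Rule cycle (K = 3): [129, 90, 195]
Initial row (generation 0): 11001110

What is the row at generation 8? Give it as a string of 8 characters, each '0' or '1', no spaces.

Answer: 01101110

Derivation:
Gen 0: 11001110
Gen 1 (rule 129): 00000100
Gen 2 (rule 90): 00001010
Gen 3 (rule 195): 11110000
Gen 4 (rule 129): 01100111
Gen 5 (rule 90): 11111101
Gen 6 (rule 195): 01111100
Gen 7 (rule 129): 00111001
Gen 8 (rule 90): 01101110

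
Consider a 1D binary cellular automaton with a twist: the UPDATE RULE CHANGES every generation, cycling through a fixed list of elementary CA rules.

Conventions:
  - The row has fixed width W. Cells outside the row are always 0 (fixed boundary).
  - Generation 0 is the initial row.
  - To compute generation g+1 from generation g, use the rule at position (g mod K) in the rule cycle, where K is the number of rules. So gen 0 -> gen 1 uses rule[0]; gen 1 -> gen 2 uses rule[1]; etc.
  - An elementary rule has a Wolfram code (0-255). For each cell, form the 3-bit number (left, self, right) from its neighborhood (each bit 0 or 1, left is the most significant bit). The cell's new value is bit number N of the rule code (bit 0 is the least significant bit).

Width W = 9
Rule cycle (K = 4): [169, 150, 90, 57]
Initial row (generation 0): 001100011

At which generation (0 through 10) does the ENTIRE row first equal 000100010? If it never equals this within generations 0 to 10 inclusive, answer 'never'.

Answer: 10

Derivation:
Gen 0: 001100011
Gen 1 (rule 169): 101001010
Gen 2 (rule 150): 101111011
Gen 3 (rule 90): 001001011
Gen 4 (rule 57): 100100110
Gen 5 (rule 169): 000000100
Gen 6 (rule 150): 000001110
Gen 7 (rule 90): 000011011
Gen 8 (rule 57): 111010110
Gen 9 (rule 169): 110101100
Gen 10 (rule 150): 000100010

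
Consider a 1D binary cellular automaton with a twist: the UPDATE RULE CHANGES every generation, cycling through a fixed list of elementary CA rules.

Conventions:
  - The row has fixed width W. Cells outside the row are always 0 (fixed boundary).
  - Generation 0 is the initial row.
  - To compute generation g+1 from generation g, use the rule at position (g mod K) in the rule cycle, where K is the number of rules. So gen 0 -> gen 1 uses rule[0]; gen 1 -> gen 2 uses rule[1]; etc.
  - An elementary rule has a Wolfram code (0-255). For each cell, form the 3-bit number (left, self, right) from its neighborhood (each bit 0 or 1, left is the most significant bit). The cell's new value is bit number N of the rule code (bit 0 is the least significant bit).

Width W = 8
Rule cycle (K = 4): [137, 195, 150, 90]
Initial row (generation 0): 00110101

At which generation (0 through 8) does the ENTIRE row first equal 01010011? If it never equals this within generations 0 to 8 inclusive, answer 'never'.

Answer: 7

Derivation:
Gen 0: 00110101
Gen 1 (rule 137): 10100000
Gen 2 (rule 195): 00001111
Gen 3 (rule 150): 00010110
Gen 4 (rule 90): 00100111
Gen 5 (rule 137): 10000110
Gen 6 (rule 195): 00111010
Gen 7 (rule 150): 01010011
Gen 8 (rule 90): 10001111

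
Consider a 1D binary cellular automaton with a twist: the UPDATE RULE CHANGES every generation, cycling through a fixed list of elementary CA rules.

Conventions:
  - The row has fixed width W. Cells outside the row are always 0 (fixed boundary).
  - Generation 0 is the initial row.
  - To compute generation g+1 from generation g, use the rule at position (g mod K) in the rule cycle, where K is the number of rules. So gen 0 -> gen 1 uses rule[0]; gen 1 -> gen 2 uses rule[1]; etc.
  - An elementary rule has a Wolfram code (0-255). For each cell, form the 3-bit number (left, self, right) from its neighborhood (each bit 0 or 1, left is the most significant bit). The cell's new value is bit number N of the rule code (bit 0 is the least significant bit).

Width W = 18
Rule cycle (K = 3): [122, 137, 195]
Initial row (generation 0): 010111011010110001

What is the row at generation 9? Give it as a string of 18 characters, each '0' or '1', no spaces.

Gen 0: 010111011010110001
Gen 1 (rule 122): 101101111101111010
Gen 2 (rule 137): 001001111001110000
Gen 3 (rule 195): 110010111010110111
Gen 4 (rule 122): 111101101101111101
Gen 5 (rule 137): 111001001001111000
Gen 6 (rule 195): 011010010010111011
Gen 7 (rule 122): 111101101101101111
Gen 8 (rule 137): 111001001001001110
Gen 9 (rule 195): 011010010010010110

Answer: 011010010010010110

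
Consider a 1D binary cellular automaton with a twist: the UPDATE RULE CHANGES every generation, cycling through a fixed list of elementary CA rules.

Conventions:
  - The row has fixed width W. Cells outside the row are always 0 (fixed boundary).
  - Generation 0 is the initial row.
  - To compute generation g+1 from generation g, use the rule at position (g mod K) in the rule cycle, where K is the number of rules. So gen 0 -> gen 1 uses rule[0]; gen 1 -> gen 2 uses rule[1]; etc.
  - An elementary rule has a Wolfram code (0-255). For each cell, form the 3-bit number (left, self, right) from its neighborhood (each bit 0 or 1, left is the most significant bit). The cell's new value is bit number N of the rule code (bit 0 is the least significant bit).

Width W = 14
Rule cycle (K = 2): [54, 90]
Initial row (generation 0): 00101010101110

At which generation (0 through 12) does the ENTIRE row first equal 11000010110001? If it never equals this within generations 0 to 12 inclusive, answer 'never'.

Answer: never

Derivation:
Gen 0: 00101010101110
Gen 1 (rule 54): 01111111110001
Gen 2 (rule 90): 11000000011010
Gen 3 (rule 54): 00100000100111
Gen 4 (rule 90): 01010001011101
Gen 5 (rule 54): 11111011100011
Gen 6 (rule 90): 10001010110111
Gen 7 (rule 54): 11011111001000
Gen 8 (rule 90): 11010001110100
Gen 9 (rule 54): 00111010001110
Gen 10 (rule 90): 01101001011011
Gen 11 (rule 54): 10011111100100
Gen 12 (rule 90): 01110000111010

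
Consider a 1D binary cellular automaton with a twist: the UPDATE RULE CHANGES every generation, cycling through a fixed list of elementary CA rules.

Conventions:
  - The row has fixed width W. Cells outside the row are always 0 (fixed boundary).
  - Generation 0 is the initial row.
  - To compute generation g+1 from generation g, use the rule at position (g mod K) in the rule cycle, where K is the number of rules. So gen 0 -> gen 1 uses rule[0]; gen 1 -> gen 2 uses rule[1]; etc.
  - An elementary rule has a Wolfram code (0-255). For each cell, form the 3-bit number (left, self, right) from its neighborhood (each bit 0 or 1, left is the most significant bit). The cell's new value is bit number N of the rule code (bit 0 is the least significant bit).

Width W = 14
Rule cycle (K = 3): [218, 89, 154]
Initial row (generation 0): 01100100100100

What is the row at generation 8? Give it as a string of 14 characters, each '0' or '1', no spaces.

Answer: 10010100011111

Derivation:
Gen 0: 01100100100100
Gen 1 (rule 218): 11111011011010
Gen 2 (rule 89): 10001011011001
Gen 3 (rule 154): 01010010010110
Gen 4 (rule 218): 10001101100111
Gen 5 (rule 89): 01101101110101
Gen 6 (rule 154): 11001001100000
Gen 7 (rule 218): 11110111110000
Gen 8 (rule 89): 10010100011111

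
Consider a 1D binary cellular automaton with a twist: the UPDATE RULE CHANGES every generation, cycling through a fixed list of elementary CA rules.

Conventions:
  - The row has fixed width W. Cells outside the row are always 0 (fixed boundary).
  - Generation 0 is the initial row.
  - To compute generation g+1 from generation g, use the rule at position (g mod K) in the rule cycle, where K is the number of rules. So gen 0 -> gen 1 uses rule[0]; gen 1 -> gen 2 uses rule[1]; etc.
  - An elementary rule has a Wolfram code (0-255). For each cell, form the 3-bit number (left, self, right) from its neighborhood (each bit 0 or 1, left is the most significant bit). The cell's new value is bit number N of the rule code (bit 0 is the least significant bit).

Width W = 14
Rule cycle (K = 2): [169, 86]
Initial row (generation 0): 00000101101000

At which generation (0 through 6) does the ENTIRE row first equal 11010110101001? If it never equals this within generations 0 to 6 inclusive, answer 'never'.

Answer: never

Derivation:
Gen 0: 00000101101000
Gen 1 (rule 169): 11110011010011
Gen 2 (rule 86): 00011101011101
Gen 3 (rule 169): 11011010111010
Gen 4 (rule 86): 01001010001011
Gen 5 (rule 169): 00000100100110
Gen 6 (rule 86): 00001111111011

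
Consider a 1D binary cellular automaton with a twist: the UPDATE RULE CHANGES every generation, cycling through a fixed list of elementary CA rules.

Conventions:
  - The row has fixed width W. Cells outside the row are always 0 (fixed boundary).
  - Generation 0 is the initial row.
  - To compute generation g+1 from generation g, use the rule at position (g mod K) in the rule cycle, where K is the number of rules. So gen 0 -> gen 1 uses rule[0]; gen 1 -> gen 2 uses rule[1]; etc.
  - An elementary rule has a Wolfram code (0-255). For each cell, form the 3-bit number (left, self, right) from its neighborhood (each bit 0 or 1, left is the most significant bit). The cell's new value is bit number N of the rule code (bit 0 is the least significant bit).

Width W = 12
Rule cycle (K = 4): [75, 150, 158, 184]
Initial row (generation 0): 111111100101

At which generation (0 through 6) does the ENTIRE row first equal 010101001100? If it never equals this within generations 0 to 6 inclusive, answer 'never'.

Answer: never

Derivation:
Gen 0: 111111100101
Gen 1 (rule 75): 100000101000
Gen 2 (rule 150): 110001101100
Gen 3 (rule 158): 101011001010
Gen 4 (rule 184): 010110100101
Gen 5 (rule 75): 100110001000
Gen 6 (rule 150): 111001011100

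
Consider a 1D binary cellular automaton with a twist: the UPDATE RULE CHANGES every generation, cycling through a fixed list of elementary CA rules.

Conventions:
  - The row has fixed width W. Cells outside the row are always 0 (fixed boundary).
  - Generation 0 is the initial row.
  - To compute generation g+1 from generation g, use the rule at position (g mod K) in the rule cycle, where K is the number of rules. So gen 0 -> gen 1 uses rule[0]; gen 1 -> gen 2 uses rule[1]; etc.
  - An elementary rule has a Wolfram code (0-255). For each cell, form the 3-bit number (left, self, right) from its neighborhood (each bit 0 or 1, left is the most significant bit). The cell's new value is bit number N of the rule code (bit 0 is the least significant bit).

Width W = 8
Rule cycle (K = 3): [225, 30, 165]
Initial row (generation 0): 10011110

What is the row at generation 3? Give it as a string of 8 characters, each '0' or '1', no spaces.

Answer: 11000001

Derivation:
Gen 0: 10011110
Gen 1 (rule 225): 00001110
Gen 2 (rule 30): 00011001
Gen 3 (rule 165): 11000001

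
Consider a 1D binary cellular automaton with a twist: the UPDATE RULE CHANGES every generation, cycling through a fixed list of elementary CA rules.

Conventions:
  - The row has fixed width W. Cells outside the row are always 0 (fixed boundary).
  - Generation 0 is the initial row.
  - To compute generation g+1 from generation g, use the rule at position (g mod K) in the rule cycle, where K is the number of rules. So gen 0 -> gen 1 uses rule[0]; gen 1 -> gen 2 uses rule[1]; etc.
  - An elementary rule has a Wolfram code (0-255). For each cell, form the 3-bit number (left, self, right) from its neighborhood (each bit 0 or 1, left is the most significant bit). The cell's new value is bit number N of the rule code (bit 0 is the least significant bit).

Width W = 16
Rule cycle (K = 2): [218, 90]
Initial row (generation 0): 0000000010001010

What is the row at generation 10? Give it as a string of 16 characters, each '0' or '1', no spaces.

Answer: 1000101000101010

Derivation:
Gen 0: 0000000010001010
Gen 1 (rule 218): 0000000101010001
Gen 2 (rule 90): 0000001000001010
Gen 3 (rule 218): 0000010100010001
Gen 4 (rule 90): 0000100010101010
Gen 5 (rule 218): 0001010100000001
Gen 6 (rule 90): 0010000010000010
Gen 7 (rule 218): 0101000101000101
Gen 8 (rule 90): 1000101000101000
Gen 9 (rule 218): 0101000101000100
Gen 10 (rule 90): 1000101000101010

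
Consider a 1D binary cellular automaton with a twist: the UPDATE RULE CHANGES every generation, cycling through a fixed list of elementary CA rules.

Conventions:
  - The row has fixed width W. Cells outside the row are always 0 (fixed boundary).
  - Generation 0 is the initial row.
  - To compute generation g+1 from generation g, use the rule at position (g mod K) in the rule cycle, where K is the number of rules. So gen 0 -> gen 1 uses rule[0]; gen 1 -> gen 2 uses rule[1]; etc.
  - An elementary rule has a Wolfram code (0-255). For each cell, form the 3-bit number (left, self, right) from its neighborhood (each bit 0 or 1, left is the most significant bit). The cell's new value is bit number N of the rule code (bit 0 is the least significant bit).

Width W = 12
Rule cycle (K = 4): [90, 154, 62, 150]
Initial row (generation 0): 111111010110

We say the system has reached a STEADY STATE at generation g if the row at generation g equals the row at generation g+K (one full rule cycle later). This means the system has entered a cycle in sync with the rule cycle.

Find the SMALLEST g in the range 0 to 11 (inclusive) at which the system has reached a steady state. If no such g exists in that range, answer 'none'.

Answer: none

Derivation:
Gen 0: 111111010110
Gen 1 (rule 90): 100001000111
Gen 2 (rule 154): 010010101110
Gen 3 (rule 62): 111111111001
Gen 4 (rule 150): 011111110111
Gen 5 (rule 90): 110000010101
Gen 6 (rule 154): 101000100000
Gen 7 (rule 62): 111101110000
Gen 8 (rule 150): 011000101000
Gen 9 (rule 90): 111101000100
Gen 10 (rule 154): 111000101010
Gen 11 (rule 62): 100101111111
Gen 12 (rule 150): 111100111110
Gen 13 (rule 90): 100111100011
Gen 14 (rule 154): 011111010110
Gen 15 (rule 62): 110000111101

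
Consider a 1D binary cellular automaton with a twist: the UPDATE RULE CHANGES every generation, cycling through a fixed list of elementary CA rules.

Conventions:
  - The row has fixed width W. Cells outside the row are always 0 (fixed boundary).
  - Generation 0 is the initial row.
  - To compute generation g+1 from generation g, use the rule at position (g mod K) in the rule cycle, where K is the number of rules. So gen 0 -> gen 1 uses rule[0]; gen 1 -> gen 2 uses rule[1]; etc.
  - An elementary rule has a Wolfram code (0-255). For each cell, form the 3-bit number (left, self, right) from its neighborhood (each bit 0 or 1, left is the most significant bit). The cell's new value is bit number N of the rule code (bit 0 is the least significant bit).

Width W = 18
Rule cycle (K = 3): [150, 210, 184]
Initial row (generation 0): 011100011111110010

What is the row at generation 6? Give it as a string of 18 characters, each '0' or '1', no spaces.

Answer: 000000001001010101

Derivation:
Gen 0: 011100011111110010
Gen 1 (rule 150): 101010101111101111
Gen 2 (rule 210): 000000000111100111
Gen 3 (rule 184): 000000000111010110
Gen 4 (rule 150): 000000001010010001
Gen 5 (rule 210): 000000010001101010
Gen 6 (rule 184): 000000001001010101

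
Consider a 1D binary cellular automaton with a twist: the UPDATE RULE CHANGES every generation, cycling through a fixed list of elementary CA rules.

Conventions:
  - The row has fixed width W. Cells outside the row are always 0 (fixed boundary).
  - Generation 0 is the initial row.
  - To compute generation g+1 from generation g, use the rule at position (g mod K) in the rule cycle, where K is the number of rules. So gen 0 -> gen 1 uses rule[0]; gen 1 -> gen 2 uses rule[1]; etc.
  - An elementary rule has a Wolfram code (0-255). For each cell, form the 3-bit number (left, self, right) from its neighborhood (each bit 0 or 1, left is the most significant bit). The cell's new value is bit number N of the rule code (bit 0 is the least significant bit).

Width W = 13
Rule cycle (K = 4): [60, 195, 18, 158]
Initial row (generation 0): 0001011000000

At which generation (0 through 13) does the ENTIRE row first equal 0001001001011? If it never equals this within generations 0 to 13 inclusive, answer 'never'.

Gen 0: 0001011000000
Gen 1 (rule 60): 0001110100000
Gen 2 (rule 195): 1110110001111
Gen 3 (rule 18): 0000001010000
Gen 4 (rule 158): 0000011011000
Gen 5 (rule 60): 0000010110100
Gen 6 (rule 195): 1111100010001
Gen 7 (rule 18): 0000010101010
Gen 8 (rule 158): 0000110101011
Gen 9 (rule 60): 0000101111110
Gen 10 (rule 195): 1111000111110
Gen 11 (rule 18): 0000101000001
Gen 12 (rule 158): 0001101100011
Gen 13 (rule 60): 0001011010010

Answer: never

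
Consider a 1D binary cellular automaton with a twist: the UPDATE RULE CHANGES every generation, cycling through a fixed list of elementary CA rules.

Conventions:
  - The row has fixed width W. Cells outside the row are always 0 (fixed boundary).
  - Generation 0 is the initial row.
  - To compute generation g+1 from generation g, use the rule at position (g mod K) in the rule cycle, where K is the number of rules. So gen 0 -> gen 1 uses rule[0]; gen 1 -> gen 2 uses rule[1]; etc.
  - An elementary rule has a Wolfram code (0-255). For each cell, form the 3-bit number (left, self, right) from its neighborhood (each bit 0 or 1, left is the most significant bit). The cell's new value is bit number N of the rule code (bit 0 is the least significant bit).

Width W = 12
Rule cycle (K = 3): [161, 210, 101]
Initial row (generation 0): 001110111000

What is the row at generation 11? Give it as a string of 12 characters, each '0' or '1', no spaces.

Gen 0: 001110111000
Gen 1 (rule 161): 100101010011
Gen 2 (rule 210): 011000001101
Gen 3 (rule 101): 001011100111
Gen 4 (rule 161): 100101000010
Gen 5 (rule 210): 011000100101
Gen 6 (rule 101): 001010100111
Gen 7 (rule 161): 100101000010
Gen 8 (rule 210): 011000100101
Gen 9 (rule 101): 001010100111
Gen 10 (rule 161): 100101000010
Gen 11 (rule 210): 011000100101

Answer: 011000100101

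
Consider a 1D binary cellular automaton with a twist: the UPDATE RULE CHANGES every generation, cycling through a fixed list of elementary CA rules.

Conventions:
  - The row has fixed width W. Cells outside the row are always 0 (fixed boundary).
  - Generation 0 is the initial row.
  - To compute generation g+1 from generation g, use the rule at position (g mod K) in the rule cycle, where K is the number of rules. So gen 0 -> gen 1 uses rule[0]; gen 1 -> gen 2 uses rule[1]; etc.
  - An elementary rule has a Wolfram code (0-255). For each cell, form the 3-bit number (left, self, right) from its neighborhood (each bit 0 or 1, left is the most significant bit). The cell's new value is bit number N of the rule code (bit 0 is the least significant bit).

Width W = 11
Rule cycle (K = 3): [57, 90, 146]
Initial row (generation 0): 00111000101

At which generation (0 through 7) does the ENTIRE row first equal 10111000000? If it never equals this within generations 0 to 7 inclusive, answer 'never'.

Answer: 6

Derivation:
Gen 0: 00111000101
Gen 1 (rule 57): 10100110010
Gen 2 (rule 90): 00011111101
Gen 3 (rule 146): 00101111000
Gen 4 (rule 57): 10011000111
Gen 5 (rule 90): 01111101101
Gen 6 (rule 146): 10111000000
Gen 7 (rule 57): 01100111111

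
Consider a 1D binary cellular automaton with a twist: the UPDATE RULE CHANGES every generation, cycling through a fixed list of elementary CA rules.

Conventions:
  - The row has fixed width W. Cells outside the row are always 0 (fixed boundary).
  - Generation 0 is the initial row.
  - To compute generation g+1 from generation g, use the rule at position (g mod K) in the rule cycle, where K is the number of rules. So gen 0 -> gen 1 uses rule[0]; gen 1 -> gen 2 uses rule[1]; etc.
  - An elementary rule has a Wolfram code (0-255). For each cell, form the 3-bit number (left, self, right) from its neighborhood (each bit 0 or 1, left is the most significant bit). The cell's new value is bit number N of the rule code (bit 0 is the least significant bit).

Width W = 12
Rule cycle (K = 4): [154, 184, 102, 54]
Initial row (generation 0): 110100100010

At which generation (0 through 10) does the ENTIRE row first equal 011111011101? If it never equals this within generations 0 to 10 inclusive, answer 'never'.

Answer: never

Derivation:
Gen 0: 110100100010
Gen 1 (rule 154): 100011010101
Gen 2 (rule 184): 010010101010
Gen 3 (rule 102): 110111111110
Gen 4 (rule 54): 001000000001
Gen 5 (rule 154): 010100000010
Gen 6 (rule 184): 001010000001
Gen 7 (rule 102): 011110000011
Gen 8 (rule 54): 100001000100
Gen 9 (rule 154): 010010101010
Gen 10 (rule 184): 001001010101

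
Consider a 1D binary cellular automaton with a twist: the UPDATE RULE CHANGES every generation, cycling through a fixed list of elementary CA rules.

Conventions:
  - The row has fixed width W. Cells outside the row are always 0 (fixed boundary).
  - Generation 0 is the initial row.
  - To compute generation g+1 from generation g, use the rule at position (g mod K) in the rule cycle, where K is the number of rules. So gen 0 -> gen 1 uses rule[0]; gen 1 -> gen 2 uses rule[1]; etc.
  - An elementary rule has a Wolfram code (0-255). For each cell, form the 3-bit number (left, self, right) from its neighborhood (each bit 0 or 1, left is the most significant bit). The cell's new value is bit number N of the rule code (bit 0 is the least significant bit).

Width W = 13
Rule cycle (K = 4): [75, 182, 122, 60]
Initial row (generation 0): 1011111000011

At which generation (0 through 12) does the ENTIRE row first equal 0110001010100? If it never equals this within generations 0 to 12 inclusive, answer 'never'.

Gen 0: 1011111000011
Gen 1 (rule 75): 0010001011111
Gen 2 (rule 182): 0111011101110
Gen 3 (rule 122): 1101110111011
Gen 4 (rule 60): 1011001100110
Gen 5 (rule 75): 0011011101110
Gen 6 (rule 182): 0100101010101
Gen 7 (rule 122): 1011010101010
Gen 8 (rule 60): 1110111111111
Gen 9 (rule 75): 1010100000001
Gen 10 (rule 182): 1111110000011
Gen 11 (rule 122): 1000011000111
Gen 12 (rule 60): 1100010100100

Answer: never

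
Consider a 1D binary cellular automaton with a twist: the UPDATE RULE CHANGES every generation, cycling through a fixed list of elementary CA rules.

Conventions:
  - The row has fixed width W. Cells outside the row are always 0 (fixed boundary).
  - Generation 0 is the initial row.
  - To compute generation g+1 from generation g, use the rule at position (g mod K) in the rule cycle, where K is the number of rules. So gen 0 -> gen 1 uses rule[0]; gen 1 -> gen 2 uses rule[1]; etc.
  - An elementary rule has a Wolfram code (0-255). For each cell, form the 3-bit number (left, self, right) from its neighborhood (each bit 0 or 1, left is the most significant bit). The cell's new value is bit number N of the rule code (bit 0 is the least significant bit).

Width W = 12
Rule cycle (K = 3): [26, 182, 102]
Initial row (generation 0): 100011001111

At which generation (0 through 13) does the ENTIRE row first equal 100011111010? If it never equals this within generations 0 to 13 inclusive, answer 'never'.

Gen 0: 100011001111
Gen 1 (rule 26): 010110111000
Gen 2 (rule 182): 111001010100
Gen 3 (rule 102): 001011111100
Gen 4 (rule 26): 010010000010
Gen 5 (rule 182): 111111000111
Gen 6 (rule 102): 000001001001
Gen 7 (rule 26): 000010110110
Gen 8 (rule 182): 000111001001
Gen 9 (rule 102): 001001011011
Gen 10 (rule 26): 010110010010
Gen 11 (rule 182): 111001111111
Gen 12 (rule 102): 001010000001
Gen 13 (rule 26): 010001000010

Answer: never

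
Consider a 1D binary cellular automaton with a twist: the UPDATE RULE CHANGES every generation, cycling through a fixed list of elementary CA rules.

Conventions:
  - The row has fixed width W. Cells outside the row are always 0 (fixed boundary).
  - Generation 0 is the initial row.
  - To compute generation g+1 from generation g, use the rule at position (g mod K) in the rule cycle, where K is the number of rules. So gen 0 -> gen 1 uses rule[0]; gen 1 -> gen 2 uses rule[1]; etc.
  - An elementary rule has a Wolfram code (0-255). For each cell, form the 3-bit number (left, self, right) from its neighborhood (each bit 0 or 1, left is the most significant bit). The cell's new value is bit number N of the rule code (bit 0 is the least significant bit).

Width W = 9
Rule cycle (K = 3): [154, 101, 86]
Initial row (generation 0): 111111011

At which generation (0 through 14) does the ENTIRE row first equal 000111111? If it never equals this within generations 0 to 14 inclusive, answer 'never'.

Gen 0: 111111011
Gen 1 (rule 154): 111110010
Gen 2 (rule 101): 000010010
Gen 3 (rule 86): 000111111
Gen 4 (rule 154): 001111110
Gen 5 (rule 101): 100000010
Gen 6 (rule 86): 110000111
Gen 7 (rule 154): 101001110
Gen 8 (rule 101): 111000010
Gen 9 (rule 86): 001100111
Gen 10 (rule 154): 011011110
Gen 11 (rule 101): 001100010
Gen 12 (rule 86): 010110111
Gen 13 (rule 154): 100100110
Gen 14 (rule 101): 100100010

Answer: 3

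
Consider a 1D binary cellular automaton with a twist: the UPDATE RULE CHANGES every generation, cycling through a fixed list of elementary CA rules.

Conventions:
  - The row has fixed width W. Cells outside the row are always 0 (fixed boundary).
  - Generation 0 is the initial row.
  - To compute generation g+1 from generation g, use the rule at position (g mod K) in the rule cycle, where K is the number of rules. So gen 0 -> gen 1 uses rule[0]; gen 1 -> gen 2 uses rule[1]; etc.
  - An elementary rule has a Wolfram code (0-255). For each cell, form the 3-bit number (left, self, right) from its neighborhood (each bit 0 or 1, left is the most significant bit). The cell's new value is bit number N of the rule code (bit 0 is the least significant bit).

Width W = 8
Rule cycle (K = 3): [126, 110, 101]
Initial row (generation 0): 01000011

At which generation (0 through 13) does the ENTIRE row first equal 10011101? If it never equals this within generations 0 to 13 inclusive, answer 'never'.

Answer: 4

Derivation:
Gen 0: 01000011
Gen 1 (rule 126): 11100111
Gen 2 (rule 110): 10101101
Gen 3 (rule 101): 11110111
Gen 4 (rule 126): 10011101
Gen 5 (rule 110): 10110111
Gen 6 (rule 101): 11011001
Gen 7 (rule 126): 11111111
Gen 8 (rule 110): 10000001
Gen 9 (rule 101): 10111101
Gen 10 (rule 126): 11100111
Gen 11 (rule 110): 10101101
Gen 12 (rule 101): 11110111
Gen 13 (rule 126): 10011101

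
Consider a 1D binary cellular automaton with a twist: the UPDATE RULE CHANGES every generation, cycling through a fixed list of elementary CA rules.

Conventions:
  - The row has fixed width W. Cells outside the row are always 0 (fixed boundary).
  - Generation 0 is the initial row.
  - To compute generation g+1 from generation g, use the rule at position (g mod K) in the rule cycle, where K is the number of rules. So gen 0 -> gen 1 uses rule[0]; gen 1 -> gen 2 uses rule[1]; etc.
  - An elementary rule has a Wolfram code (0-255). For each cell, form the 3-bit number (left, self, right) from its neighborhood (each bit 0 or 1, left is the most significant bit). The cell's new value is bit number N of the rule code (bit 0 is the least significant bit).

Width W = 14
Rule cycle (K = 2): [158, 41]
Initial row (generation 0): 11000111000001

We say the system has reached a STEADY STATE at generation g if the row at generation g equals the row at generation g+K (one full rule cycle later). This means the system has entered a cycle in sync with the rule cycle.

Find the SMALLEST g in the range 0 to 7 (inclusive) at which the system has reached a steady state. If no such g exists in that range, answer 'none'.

Answer: none

Derivation:
Gen 0: 11000111000001
Gen 1 (rule 158): 10101110100011
Gen 2 (rule 41): 01011001001010
Gen 3 (rule 158): 11010111111011
Gen 4 (rule 41): 10101100000110
Gen 5 (rule 158): 10101010001101
Gen 6 (rule 41): 01010100101010
Gen 7 (rule 158): 11010111101011
Gen 8 (rule 41): 10101100010110
Gen 9 (rule 158): 10101010110101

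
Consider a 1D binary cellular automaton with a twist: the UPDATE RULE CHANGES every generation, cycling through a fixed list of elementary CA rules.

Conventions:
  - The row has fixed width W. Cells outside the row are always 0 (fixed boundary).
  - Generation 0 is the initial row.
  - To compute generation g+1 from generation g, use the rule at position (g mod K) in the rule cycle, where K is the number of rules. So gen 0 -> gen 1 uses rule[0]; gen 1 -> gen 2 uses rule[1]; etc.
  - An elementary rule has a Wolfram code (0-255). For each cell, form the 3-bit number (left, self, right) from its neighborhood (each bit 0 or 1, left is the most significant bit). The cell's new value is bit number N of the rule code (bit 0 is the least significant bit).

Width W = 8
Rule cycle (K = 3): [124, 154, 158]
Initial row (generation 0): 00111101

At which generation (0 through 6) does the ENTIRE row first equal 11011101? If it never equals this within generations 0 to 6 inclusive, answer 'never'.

Gen 0: 00111101
Gen 1 (rule 124): 00100111
Gen 2 (rule 154): 01011110
Gen 3 (rule 158): 11011101
Gen 4 (rule 124): 11110111
Gen 5 (rule 154): 11100110
Gen 6 (rule 158): 11011101

Answer: 3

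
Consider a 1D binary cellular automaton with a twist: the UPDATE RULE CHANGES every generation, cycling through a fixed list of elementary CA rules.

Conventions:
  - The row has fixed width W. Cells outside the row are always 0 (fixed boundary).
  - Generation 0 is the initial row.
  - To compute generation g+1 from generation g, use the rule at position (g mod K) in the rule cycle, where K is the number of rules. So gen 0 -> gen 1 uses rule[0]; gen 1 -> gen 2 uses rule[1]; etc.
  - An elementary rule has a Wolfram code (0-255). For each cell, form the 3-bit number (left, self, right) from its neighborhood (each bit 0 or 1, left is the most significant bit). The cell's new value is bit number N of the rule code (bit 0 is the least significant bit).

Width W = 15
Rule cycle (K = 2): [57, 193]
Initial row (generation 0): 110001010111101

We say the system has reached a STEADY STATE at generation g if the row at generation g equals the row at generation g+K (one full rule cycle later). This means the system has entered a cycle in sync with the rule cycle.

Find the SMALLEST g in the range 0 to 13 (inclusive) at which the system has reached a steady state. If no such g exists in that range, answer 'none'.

Answer: none

Derivation:
Gen 0: 110001010111101
Gen 1 (rule 57): 101100101100010
Gen 2 (rule 193): 000100000101000
Gen 3 (rule 57): 110011110010111
Gen 4 (rule 193): 010001110000011
Gen 5 (rule 57): 001101001111010
Gen 6 (rule 193): 100100000111000
Gen 7 (rule 57): 010011110100111
Gen 8 (rule 193): 000001110000011
Gen 9 (rule 57): 111101001111010
Gen 10 (rule 193): 011100000111000
Gen 11 (rule 57): 010011110100111
Gen 12 (rule 193): 000001110000011
Gen 13 (rule 57): 111101001111010
Gen 14 (rule 193): 011100000111000
Gen 15 (rule 57): 010011110100111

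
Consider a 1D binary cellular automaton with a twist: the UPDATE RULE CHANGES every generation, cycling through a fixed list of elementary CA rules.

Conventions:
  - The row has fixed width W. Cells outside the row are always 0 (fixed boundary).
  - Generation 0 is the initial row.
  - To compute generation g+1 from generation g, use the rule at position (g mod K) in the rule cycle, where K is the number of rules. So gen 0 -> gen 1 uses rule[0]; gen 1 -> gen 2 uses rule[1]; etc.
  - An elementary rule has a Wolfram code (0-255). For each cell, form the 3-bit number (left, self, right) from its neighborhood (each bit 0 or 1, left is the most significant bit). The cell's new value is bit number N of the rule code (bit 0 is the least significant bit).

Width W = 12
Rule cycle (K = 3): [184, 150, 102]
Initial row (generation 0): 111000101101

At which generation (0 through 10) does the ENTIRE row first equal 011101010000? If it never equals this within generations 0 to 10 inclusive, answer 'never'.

Answer: 7

Derivation:
Gen 0: 111000101101
Gen 1 (rule 184): 110100011010
Gen 2 (rule 150): 000110100011
Gen 3 (rule 102): 001011100101
Gen 4 (rule 184): 000111010010
Gen 5 (rule 150): 001010011111
Gen 6 (rule 102): 011110100001
Gen 7 (rule 184): 011101010000
Gen 8 (rule 150): 101001011000
Gen 9 (rule 102): 111011101000
Gen 10 (rule 184): 110111010100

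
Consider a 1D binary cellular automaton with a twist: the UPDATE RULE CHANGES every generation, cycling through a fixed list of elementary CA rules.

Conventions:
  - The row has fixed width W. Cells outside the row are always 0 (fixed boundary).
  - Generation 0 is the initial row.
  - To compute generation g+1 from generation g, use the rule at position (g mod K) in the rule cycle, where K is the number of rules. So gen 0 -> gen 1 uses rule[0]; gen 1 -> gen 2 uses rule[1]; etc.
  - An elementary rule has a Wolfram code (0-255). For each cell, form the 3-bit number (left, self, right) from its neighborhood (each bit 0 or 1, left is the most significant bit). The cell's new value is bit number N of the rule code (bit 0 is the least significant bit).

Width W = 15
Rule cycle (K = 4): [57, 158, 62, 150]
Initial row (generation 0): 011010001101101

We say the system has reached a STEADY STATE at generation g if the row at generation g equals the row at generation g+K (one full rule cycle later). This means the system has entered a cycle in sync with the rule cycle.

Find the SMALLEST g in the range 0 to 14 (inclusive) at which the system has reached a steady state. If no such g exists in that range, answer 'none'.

Answer: none

Derivation:
Gen 0: 011010001101101
Gen 1 (rule 57): 010101101011010
Gen 2 (rule 158): 110101001010011
Gen 3 (rule 62): 101111111111110
Gen 4 (rule 150): 100111111111101
Gen 5 (rule 57): 010100000000010
Gen 6 (rule 158): 110110000000111
Gen 7 (rule 62): 101101000001100
Gen 8 (rule 150): 100001100010010
Gen 9 (rule 57): 011101011001001
Gen 10 (rule 158): 111001010111111
Gen 11 (rule 62): 100111111100000
Gen 12 (rule 150): 111011111010000
Gen 13 (rule 57): 100110000101111
Gen 14 (rule 158): 111101001101110
Gen 15 (rule 62): 100011111011001
Gen 16 (rule 150): 110101110000111
Gen 17 (rule 57): 101011001110100
Gen 18 (rule 158): 101010111100110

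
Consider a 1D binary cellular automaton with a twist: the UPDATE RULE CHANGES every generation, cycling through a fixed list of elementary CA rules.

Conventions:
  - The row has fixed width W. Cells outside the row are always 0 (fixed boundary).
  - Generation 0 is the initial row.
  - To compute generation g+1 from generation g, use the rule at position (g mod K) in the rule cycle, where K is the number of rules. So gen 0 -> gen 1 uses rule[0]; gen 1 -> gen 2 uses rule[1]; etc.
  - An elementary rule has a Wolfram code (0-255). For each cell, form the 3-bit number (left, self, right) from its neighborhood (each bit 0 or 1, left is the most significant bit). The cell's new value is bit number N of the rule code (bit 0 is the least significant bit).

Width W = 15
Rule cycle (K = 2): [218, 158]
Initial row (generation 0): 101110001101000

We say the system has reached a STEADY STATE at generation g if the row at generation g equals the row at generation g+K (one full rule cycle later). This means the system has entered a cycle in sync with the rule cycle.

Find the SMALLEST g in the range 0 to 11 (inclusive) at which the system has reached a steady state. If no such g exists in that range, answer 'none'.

Answer: 5

Derivation:
Gen 0: 101110001101000
Gen 1 (rule 218): 001111011100100
Gen 2 (rule 158): 011110011011110
Gen 3 (rule 218): 111111111011111
Gen 4 (rule 158): 111111110011110
Gen 5 (rule 218): 111111111111111
Gen 6 (rule 158): 111111111111110
Gen 7 (rule 218): 111111111111111
Gen 8 (rule 158): 111111111111110
Gen 9 (rule 218): 111111111111111
Gen 10 (rule 158): 111111111111110
Gen 11 (rule 218): 111111111111111
Gen 12 (rule 158): 111111111111110
Gen 13 (rule 218): 111111111111111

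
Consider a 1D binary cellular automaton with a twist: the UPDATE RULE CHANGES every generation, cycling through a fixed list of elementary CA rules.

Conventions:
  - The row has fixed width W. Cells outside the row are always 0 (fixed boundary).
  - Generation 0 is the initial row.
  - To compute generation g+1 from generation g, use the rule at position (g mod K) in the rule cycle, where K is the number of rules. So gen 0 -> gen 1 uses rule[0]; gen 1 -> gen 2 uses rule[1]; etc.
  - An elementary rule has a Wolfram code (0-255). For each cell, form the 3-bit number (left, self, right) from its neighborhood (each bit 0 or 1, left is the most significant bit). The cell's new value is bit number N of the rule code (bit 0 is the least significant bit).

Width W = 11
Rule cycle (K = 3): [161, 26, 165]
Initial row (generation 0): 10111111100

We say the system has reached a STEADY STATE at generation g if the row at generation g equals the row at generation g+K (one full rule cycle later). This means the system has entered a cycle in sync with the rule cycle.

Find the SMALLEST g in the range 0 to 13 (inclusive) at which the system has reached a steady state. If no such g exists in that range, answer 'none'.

Answer: none

Derivation:
Gen 0: 10111111100
Gen 1 (rule 161): 01011111001
Gen 2 (rule 26): 10010000110
Gen 3 (rule 165): 10010110000
Gen 4 (rule 161): 00001000111
Gen 5 (rule 26): 00010101100
Gen 6 (rule 165): 11011110001
Gen 7 (rule 161): 00101100100
Gen 8 (rule 26): 01001011010
Gen 9 (rule 165): 01001100110
Gen 10 (rule 161): 00000000000
Gen 11 (rule 26): 00000000000
Gen 12 (rule 165): 11111111111
Gen 13 (rule 161): 01111111110
Gen 14 (rule 26): 11000000001
Gen 15 (rule 165): 00011111101
Gen 16 (rule 161): 11001111010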